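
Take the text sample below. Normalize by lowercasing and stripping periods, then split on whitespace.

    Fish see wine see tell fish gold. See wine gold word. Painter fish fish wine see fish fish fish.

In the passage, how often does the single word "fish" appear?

Scanning the 19 tokens for "fish":
  position 1: fish
  position 6: fish
  position 13: fish
  position 14: fish
  position 17: fish
  position 18: fish
  position 19: fish

7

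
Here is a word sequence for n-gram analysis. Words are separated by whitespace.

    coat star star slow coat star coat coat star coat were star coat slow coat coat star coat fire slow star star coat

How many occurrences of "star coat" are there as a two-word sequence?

5

Scanning the 22 overlapping bigram windows for "star coat":
  position 6–7: star coat
  position 9–10: star coat
  position 12–13: star coat
  position 17–18: star coat
  position 22–23: star coat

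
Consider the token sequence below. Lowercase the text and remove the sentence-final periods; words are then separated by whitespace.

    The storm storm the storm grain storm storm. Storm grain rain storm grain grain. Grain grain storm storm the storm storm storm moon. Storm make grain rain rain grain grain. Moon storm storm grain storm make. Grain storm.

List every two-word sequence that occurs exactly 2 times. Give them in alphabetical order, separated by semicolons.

grain rain; make grain; moon storm; storm make; storm the

Bigram counts meeting the condition (exactly 2 times):
  grain rain: 2
  make grain: 2
  moon storm: 2
  storm make: 2
  storm the: 2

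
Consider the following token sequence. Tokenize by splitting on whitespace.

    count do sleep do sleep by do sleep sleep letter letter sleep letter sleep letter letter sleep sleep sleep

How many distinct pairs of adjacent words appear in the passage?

9

19 tokens → 18 bigram windows in total.
Repeated bigrams (each contributes count−1 duplicates):
  do sleep: 3
  letter sleep: 3
  sleep letter: 3
  sleep sleep: 3
  letter letter: 2
9 duplicate windows → 18 − 9 = 9 distinct.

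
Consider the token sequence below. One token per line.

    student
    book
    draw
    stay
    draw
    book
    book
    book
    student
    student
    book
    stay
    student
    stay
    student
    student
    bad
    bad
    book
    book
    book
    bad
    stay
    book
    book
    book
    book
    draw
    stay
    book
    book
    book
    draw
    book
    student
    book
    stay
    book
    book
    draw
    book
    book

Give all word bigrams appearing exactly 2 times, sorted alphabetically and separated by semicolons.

Bigram counts meeting the condition (exactly 2 times):
  book stay: 2
  book student: 2
  draw stay: 2
  stay student: 2
  student student: 2

book stay; book student; draw stay; stay student; student student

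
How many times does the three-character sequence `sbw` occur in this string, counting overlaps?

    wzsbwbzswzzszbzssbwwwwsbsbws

3

Sliding a length-3 window over the 28 characters (26 positions):
  position 3–5: sbw
  position 17–19: sbw
  position 25–27: sbw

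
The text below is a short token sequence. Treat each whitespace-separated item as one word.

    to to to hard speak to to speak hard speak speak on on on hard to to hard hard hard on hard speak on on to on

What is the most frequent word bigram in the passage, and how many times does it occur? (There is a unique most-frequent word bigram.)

"to to", 4 times

Bigram frequencies (highest first):
  to to: 4
  hard speak: 3
  on on: 3
  to hard: 2
  speak on: 2
  on hard: 2
  … (9 more, each ≤ 2)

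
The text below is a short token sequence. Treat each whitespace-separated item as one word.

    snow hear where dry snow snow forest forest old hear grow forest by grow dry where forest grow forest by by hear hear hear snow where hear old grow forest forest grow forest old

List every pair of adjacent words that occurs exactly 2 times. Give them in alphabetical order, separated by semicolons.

forest by; forest forest; forest grow; forest old; hear hear

Bigram counts meeting the condition (exactly 2 times):
  forest by: 2
  forest forest: 2
  forest grow: 2
  forest old: 2
  hear hear: 2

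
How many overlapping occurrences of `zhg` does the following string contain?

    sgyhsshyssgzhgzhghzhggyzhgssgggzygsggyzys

Sliding a length-3 window over the 41 characters (39 positions):
  position 12–14: zhg
  position 15–17: zhg
  position 19–21: zhg
  position 24–26: zhg

4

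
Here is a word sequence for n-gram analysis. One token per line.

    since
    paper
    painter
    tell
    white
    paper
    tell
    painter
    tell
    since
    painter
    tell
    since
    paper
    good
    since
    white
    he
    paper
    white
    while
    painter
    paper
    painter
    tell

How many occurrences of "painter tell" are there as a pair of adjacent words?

4

Scanning the 24 overlapping bigram windows for "painter tell":
  position 3–4: painter tell
  position 8–9: painter tell
  position 11–12: painter tell
  position 24–25: painter tell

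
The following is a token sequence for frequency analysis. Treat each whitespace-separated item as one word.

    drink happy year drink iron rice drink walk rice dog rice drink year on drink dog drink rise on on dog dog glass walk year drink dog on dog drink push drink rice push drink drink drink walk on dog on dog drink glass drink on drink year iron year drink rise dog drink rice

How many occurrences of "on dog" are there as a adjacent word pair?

Scanning the 54 overlapping bigram windows for "on dog":
  position 20–21: on dog
  position 28–29: on dog
  position 39–40: on dog
  position 41–42: on dog

4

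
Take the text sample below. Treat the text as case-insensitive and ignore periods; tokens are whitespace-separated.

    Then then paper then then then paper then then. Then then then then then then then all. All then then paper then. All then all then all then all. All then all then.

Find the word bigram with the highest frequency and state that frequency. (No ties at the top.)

"then then", 12 times

Bigram frequencies (highest first):
  then then: 12
  then all: 6
  all then: 6
  then paper: 3
  paper then: 3
  all all: 2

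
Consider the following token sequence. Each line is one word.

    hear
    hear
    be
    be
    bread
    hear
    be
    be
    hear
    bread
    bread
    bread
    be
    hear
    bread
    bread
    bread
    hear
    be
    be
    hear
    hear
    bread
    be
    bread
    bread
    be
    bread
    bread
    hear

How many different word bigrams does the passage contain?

9

30 tokens → 29 bigram windows in total.
Repeated bigrams (each contributes count−1 duplicates):
  bread bread: 6
  be be: 3
  be bread: 3
  be hear: 3
  bread be: 3
  bread hear: 3
  hear be: 3
  hear bread: 3
  … (1 more repeated)
20 duplicate windows → 29 − 20 = 9 distinct.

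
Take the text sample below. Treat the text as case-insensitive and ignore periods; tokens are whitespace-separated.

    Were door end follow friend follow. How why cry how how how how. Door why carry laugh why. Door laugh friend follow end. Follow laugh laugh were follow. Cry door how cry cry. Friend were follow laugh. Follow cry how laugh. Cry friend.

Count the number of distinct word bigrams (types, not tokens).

43 tokens → 42 bigram windows in total.
Repeated bigrams (each contributes count−1 duplicates):
  how how: 3
  cry friend: 2
  cry how: 2
  end follow: 2
  follow cry: 2
  follow laugh: 2
  friend follow: 2
  were follow: 2
9 duplicate windows → 42 − 9 = 33 distinct.

33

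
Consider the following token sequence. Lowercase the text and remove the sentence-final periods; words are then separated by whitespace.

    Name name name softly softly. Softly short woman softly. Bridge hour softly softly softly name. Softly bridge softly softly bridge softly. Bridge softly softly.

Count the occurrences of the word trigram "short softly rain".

0

Scanning the 22 overlapping trigram windows for "short softly rain":
  (none found)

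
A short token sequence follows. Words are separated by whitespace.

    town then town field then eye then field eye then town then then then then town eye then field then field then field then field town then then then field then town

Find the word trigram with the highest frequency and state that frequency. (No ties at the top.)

Trigram frequencies (highest first):
  then field then: 4
  then then then: 3
  field then field: 3
  eye then field: 2
  town then then: 2
  town then town: 1
  … (15 more, each ≤ 1)

"then field then", 4 times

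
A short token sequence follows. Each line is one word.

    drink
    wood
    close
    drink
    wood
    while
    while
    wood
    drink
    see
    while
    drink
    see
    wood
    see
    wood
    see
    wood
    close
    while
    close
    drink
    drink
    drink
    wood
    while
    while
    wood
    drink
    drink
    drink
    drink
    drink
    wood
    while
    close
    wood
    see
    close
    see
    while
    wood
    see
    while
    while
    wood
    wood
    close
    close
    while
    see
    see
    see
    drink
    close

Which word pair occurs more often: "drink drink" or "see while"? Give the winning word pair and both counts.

"drink drink": 6 occurrences
"see while": 3 occurrences

"drink drink" (6 vs 3)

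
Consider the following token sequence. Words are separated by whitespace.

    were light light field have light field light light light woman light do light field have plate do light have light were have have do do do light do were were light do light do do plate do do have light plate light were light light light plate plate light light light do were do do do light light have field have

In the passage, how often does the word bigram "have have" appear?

1

Scanning the 61 overlapping bigram windows for "have have":
  position 23–24: have have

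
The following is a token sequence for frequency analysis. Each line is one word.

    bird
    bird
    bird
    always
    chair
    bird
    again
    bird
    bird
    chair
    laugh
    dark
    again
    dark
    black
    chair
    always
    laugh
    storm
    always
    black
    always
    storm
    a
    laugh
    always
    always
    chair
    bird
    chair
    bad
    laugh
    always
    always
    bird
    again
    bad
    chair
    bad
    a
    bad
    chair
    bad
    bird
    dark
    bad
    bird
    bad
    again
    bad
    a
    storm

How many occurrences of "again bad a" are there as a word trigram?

1

Scanning the 50 overlapping trigram windows for "again bad a":
  position 49–51: again bad a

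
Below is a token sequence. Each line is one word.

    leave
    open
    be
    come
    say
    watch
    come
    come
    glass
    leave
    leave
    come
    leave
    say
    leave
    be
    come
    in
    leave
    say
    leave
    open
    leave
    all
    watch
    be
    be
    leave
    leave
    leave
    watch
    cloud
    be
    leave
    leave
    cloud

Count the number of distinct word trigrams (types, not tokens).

36 tokens → 34 trigram windows in total.
Repeated trigrams (each contributes count−1 duplicates):
  be leave leave: 2
  leave say leave: 2
2 duplicate windows → 34 − 2 = 32 distinct.

32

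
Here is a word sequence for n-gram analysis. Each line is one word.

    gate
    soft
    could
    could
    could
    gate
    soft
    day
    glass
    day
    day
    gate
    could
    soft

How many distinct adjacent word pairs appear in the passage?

14 tokens → 13 bigram windows in total.
Repeated bigrams (each contributes count−1 duplicates):
  could could: 2
  gate soft: 2
2 duplicate windows → 13 − 2 = 11 distinct.

11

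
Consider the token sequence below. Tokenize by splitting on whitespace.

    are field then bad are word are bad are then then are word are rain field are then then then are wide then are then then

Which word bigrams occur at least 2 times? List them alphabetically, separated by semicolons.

Bigram counts meeting the condition (at least 2 times):
  are then: 3
  are word: 2
  bad are: 2
  then are: 3
  then then: 4
  word are: 2

are then; are word; bad are; then are; then then; word are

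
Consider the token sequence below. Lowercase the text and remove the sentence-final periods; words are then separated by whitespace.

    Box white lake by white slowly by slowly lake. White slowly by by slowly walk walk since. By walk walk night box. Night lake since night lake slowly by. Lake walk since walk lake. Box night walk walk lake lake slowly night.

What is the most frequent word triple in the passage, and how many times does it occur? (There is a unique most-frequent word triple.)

Trigram frequencies (highest first):
  white slowly by: 2
  box white lake: 1
  white lake by: 1
  lake by white: 1
  by white slowly: 1
  slowly by slowly: 1
  … (33 more, each ≤ 1)

"white slowly by", 2 times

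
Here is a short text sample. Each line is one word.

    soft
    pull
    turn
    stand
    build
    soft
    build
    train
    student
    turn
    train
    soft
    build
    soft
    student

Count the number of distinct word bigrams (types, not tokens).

12

15 tokens → 14 bigram windows in total.
Repeated bigrams (each contributes count−1 duplicates):
  build soft: 2
  soft build: 2
2 duplicate windows → 14 − 2 = 12 distinct.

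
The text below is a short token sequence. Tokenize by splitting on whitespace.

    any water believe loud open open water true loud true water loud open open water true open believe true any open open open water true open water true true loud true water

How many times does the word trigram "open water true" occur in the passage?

4

Scanning the 30 overlapping trigram windows for "open water true":
  position 6–8: open water true
  position 14–16: open water true
  position 23–25: open water true
  position 26–28: open water true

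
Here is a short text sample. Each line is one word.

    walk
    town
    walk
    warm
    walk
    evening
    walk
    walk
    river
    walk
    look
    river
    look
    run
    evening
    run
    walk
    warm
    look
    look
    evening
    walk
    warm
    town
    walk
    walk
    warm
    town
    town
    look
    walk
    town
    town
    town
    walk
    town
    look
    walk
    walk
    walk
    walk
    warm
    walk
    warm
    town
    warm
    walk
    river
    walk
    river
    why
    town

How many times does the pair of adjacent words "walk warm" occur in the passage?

Scanning the 51 overlapping bigram windows for "walk warm":
  position 3–4: walk warm
  position 17–18: walk warm
  position 22–23: walk warm
  position 26–27: walk warm
  position 41–42: walk warm
  position 43–44: walk warm

6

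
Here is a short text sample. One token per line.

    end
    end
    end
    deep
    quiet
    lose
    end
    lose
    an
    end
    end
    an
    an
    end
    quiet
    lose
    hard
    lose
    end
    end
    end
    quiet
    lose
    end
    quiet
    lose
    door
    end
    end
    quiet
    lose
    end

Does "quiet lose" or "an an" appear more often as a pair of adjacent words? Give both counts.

"quiet lose": 5 occurrences
"an an": 1 occurrence

"quiet lose" (5 vs 1)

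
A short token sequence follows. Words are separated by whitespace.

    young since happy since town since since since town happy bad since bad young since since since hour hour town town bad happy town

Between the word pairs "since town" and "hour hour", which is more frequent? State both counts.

"since town": 2 occurrences
"hour hour": 1 occurrence

"since town" (2 vs 1)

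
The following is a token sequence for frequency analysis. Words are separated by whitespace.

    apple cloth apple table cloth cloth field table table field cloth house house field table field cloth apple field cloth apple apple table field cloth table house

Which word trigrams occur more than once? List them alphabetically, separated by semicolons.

field cloth apple; table field cloth

Trigram counts meeting the condition (more than once):
  field cloth apple: 2
  table field cloth: 3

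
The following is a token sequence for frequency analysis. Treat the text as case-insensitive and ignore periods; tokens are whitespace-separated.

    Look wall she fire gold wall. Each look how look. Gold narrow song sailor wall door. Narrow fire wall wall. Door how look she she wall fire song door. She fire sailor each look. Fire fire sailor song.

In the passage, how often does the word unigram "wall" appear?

6

Scanning the 38 tokens for "wall":
  position 2: wall
  position 6: wall
  position 15: wall
  position 19: wall
  position 20: wall
  position 26: wall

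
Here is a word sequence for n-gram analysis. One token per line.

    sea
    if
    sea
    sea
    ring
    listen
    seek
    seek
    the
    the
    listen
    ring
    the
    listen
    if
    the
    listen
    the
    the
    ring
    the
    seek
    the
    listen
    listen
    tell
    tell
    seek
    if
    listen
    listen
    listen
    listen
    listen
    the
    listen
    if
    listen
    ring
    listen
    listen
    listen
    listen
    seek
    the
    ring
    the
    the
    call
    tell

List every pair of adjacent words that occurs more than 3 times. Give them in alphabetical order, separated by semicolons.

Bigram counts meeting the condition (more than 3 times):
  listen listen: 8
  the listen: 5

listen listen; the listen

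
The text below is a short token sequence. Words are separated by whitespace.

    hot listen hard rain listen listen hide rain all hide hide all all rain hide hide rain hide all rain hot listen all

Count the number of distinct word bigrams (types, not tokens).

23 tokens → 22 bigram windows in total.
Repeated bigrams (each contributes count−1 duplicates):
  all rain: 2
  hide all: 2
  hide hide: 2
  hide rain: 2
  hot listen: 2
  rain hide: 2
6 duplicate windows → 22 − 6 = 16 distinct.

16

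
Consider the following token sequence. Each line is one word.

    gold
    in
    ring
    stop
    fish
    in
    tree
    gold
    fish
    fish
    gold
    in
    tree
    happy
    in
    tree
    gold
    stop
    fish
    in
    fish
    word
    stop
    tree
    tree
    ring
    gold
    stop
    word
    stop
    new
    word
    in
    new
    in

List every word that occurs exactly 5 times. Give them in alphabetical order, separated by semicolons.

fish; gold; stop; tree

Unigram counts meeting the condition (exactly 5 times):
  fish: 5
  gold: 5
  stop: 5
  tree: 5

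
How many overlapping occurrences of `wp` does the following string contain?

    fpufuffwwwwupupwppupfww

1

Sliding a length-2 window over the 23 characters (22 positions):
  position 16–17: wp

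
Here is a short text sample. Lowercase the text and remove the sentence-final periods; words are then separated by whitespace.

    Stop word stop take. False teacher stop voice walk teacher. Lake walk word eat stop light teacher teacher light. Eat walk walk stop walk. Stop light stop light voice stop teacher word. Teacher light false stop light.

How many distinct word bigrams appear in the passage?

37 tokens → 36 bigram windows in total.
Repeated bigrams (each contributes count−1 duplicates):
  stop light: 4
  teacher light: 2
  walk stop: 2
5 duplicate windows → 36 − 5 = 31 distinct.

31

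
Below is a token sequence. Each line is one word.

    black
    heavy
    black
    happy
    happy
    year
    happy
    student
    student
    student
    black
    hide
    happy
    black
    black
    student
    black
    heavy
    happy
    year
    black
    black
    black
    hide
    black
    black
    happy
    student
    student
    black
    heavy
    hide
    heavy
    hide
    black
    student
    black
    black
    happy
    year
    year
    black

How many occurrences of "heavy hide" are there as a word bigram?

2

Scanning the 41 overlapping bigram windows for "heavy hide":
  position 31–32: heavy hide
  position 33–34: heavy hide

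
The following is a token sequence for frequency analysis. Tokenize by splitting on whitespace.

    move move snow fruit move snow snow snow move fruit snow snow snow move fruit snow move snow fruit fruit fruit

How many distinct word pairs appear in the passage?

21 tokens → 20 bigram windows in total.
Repeated bigrams (each contributes count−1 duplicates):
  snow snow: 4
  move snow: 3
  snow move: 3
  fruit fruit: 2
  fruit snow: 2
  move fruit: 2
  snow fruit: 2
11 duplicate windows → 20 − 11 = 9 distinct.

9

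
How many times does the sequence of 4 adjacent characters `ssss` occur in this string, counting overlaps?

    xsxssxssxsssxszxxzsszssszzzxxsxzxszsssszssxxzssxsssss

3

Sliding a length-4 window over the 53 characters (50 positions):
  position 36–39: ssss
  position 49–52: ssss
  position 50–53: ssss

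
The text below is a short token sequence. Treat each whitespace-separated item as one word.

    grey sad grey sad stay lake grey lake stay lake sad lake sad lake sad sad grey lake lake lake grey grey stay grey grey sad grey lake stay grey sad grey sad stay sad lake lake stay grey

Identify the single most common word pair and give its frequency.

Bigram frequencies (highest first):
  grey sad: 5
  sad grey: 4
  grey lake: 3
  lake stay: 3
  lake sad: 3
  sad lake: 3
  … (9 more, each ≤ 3)

"grey sad", 5 times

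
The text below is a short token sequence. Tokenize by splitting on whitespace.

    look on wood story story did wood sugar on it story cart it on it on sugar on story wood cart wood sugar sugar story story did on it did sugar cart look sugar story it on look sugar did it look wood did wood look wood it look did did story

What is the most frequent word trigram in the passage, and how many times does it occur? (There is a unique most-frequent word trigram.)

Trigram frequencies (highest first):
  story story did: 2
  look on wood: 1
  on wood story: 1
  wood story story: 1
  story did wood: 1
  did wood sugar: 1
  … (43 more, each ≤ 1)

"story story did", 2 times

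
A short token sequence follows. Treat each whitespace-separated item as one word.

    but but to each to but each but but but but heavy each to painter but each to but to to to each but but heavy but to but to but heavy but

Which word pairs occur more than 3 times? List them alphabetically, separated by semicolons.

but but; but to; to but

Bigram counts meeting the condition (more than 3 times):
  but but: 5
  but to: 4
  to but: 4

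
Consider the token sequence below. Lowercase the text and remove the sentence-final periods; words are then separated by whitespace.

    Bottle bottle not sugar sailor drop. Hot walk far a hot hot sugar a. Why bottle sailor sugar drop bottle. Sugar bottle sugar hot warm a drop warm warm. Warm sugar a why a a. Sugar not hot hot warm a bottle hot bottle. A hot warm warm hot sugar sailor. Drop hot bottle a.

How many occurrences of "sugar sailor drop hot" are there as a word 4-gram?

2

Scanning the 52 overlapping 4-gram windows for "sugar sailor drop hot":
  position 4–7: sugar sailor drop hot
  position 50–53: sugar sailor drop hot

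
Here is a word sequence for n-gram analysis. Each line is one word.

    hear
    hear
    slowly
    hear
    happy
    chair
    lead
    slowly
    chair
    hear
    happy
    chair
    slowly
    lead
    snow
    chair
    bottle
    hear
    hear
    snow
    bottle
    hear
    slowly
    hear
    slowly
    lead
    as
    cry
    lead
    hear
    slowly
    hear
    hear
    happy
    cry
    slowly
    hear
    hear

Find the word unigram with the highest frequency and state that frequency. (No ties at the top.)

"hear", 13 times

Unigram frequencies (highest first):
  hear: 13
  slowly: 7
  chair: 4
  lead: 4
  happy: 3
  snow: 2
  … (3 more, each ≤ 2)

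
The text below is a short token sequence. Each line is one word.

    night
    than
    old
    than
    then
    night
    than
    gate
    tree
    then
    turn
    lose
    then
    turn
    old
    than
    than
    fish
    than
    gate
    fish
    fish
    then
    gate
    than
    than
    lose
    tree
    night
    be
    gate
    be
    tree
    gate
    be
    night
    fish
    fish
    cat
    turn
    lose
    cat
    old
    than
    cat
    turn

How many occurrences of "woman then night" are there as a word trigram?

0

Scanning the 44 overlapping trigram windows for "woman then night":
  (none found)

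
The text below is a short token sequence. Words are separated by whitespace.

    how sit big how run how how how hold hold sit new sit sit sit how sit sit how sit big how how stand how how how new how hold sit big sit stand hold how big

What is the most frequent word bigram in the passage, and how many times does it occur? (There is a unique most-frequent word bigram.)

"how how", 5 times

Bigram frequencies (highest first):
  how how: 5
  how sit: 3
  sit big: 3
  sit sit: 3
  big how: 2
  how hold: 2
  … (16 more, each ≤ 2)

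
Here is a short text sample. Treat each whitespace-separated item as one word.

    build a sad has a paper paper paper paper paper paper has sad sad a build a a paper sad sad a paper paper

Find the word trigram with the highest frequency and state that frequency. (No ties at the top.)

"paper paper paper", 4 times

Trigram frequencies (highest first):
  paper paper paper: 4
  a paper paper: 2
  sad sad a: 2
  build a sad: 1
  a sad has: 1
  sad has a: 1
  … (11 more, each ≤ 1)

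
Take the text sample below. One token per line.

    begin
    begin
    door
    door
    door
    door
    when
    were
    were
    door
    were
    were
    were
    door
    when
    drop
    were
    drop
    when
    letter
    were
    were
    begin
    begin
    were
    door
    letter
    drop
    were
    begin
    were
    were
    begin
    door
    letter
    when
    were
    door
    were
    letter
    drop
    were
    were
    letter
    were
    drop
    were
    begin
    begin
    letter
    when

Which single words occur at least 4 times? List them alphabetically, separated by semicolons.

Unigram counts meeting the condition (at least 4 times):
  begin: 8
  door: 9
  drop: 5
  letter: 6
  were: 18
  when: 5

begin; door; drop; letter; were; when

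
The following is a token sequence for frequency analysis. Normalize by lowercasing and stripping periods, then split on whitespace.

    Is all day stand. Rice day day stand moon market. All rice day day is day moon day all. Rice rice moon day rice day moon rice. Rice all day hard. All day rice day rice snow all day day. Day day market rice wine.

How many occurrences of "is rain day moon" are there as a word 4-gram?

0

Scanning the 42 overlapping 4-gram windows for "is rain day moon":
  (none found)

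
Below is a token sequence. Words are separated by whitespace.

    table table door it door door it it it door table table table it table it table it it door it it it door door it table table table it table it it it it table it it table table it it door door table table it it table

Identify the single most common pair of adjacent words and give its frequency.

"it it", 11 times

Bigram frequencies (highest first):
  it it: 11
  table it: 8
  table table: 7
  it table: 7
  it door: 5
  door it: 4
  … (3 more, each ≤ 3)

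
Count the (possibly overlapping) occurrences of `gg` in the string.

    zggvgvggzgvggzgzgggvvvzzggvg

6

Sliding a length-2 window over the 28 characters (27 positions):
  position 2–3: gg
  position 7–8: gg
  position 12–13: gg
  position 17–18: gg
  position 18–19: gg
  position 25–26: gg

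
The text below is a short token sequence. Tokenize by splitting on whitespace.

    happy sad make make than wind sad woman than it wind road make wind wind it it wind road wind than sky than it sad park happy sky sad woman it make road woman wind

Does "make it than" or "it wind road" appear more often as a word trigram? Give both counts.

"make it than": 0 occurrences
"it wind road": 2 occurrences

"it wind road" (2 vs 0)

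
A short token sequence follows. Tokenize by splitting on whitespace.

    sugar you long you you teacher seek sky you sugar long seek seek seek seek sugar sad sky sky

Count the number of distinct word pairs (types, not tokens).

19 tokens → 18 bigram windows in total.
Repeated bigrams (each contributes count−1 duplicates):
  seek seek: 3
2 duplicate windows → 18 − 2 = 16 distinct.

16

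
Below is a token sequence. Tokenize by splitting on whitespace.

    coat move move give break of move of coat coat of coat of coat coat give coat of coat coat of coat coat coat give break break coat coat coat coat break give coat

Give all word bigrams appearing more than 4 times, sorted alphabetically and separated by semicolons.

Bigram counts meeting the condition (more than 4 times):
  coat coat: 8
  of coat: 5

coat coat; of coat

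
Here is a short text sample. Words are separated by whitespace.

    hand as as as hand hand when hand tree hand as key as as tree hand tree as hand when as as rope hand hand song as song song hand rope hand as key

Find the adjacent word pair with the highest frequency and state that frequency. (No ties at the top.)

"as as", 4 times

Bigram frequencies (highest first):
  as as: 4
  hand as: 3
  as hand: 2
  hand hand: 2
  hand when: 2
  hand tree: 2
  … (15 more, each ≤ 2)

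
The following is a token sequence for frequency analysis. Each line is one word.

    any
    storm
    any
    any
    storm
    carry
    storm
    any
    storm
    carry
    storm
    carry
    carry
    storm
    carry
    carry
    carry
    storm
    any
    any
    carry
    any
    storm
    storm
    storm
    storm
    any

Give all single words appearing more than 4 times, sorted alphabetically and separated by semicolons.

any; carry; storm

Unigram counts meeting the condition (more than 4 times):
  any: 8
  carry: 8
  storm: 11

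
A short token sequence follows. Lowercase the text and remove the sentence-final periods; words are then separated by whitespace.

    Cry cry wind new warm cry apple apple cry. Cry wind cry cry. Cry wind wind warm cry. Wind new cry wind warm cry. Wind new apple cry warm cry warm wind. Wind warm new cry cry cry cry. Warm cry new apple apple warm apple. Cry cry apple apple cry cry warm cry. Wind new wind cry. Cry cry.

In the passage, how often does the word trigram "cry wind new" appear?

Scanning the 58 overlapping trigram windows for "cry wind new":
  position 2–4: cry wind new
  position 18–20: cry wind new
  position 24–26: cry wind new
  position 54–56: cry wind new

4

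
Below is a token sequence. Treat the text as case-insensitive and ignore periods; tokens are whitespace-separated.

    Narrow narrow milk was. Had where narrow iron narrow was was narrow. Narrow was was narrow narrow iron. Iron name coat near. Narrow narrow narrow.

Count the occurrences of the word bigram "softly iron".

Scanning the 24 overlapping bigram windows for "softly iron":
  (none found)

0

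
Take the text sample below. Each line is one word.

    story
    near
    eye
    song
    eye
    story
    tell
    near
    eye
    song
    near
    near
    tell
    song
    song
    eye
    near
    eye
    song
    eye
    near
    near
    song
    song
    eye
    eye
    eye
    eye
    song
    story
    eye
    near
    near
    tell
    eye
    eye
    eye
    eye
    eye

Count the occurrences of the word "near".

Scanning the 39 tokens for "near":
  position 2: near
  position 8: near
  position 11: near
  position 12: near
  position 17: near
  position 21: near
  position 22: near
  position 32: near
  position 33: near

9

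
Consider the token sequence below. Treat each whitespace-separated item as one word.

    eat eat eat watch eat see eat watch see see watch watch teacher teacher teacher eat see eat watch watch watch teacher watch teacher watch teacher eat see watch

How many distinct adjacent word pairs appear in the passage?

13

29 tokens → 28 bigram windows in total.
Repeated bigrams (each contributes count−1 duplicates):
  watch teacher: 4
  eat see: 3
  eat watch: 3
  watch watch: 3
  eat eat: 2
  see eat: 2
  see watch: 2
  teacher eat: 2
  … (2 more repeated)
15 duplicate windows → 28 − 15 = 13 distinct.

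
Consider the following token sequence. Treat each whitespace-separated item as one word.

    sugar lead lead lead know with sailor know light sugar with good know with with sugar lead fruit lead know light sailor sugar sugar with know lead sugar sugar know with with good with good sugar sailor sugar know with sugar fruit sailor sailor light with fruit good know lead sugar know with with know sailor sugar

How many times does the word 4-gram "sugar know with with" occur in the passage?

Scanning the 54 overlapping 4-gram windows for "sugar know with with":
  position 29–32: sugar know with with
  position 51–54: sugar know with with

2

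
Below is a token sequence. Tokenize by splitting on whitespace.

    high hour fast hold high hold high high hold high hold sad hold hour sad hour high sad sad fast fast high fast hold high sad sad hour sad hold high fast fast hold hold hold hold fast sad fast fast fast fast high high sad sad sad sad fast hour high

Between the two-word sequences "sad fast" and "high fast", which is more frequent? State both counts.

"sad fast": 3 occurrences
"high fast": 2 occurrences

"sad fast" (3 vs 2)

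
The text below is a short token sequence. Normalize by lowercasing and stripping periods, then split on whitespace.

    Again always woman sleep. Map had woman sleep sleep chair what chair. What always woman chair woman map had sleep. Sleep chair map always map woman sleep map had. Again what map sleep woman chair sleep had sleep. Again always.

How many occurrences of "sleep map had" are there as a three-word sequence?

Scanning the 38 overlapping trigram windows for "sleep map had":
  position 4–6: sleep map had
  position 27–29: sleep map had

2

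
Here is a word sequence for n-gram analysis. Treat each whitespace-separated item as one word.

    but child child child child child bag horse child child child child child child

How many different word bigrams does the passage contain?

14 tokens → 13 bigram windows in total.
Repeated bigrams (each contributes count−1 duplicates):
  child child: 9
8 duplicate windows → 13 − 8 = 5 distinct.

5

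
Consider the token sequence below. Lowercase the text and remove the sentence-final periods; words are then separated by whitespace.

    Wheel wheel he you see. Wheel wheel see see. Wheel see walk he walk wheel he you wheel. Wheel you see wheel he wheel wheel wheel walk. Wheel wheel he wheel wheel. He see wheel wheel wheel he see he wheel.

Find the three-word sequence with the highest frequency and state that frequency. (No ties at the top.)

"wheel wheel he", 4 times

Trigram frequencies (highest first):
  wheel wheel he: 4
  wheel he you: 2
  you see wheel: 2
  see wheel wheel: 2
  wheel he wheel: 2
  he wheel wheel: 2
  … (23 more, each ≤ 2)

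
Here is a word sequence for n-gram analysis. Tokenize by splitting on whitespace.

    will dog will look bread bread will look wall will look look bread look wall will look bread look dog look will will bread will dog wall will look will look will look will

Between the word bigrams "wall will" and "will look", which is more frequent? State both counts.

"wall will": 3 occurrences
"will look": 7 occurrences

"will look" (7 vs 3)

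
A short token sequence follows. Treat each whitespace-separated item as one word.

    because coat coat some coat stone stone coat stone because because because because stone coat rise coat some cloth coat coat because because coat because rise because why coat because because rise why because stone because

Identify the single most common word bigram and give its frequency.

"because because", 5 times

Bigram frequencies (highest first):
  because because: 5
  coat because: 3
  because coat: 2
  coat coat: 2
  coat some: 2
  coat stone: 2
  … (15 more, each ≤ 2)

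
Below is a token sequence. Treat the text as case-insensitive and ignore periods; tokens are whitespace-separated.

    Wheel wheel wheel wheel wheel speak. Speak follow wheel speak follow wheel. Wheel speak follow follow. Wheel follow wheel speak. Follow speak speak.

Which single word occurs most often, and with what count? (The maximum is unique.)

"wheel", 10 times

Unigram frequencies (highest first):
  wheel: 10
  speak: 7
  follow: 6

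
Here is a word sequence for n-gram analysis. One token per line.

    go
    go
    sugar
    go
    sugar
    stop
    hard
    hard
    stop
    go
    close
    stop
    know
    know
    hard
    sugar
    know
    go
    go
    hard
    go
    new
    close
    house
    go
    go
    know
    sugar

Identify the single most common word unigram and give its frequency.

"go", 9 times

Unigram frequencies (highest first):
  go: 9
  sugar: 4
  hard: 4
  know: 4
  stop: 3
  close: 2
  … (2 more, each ≤ 1)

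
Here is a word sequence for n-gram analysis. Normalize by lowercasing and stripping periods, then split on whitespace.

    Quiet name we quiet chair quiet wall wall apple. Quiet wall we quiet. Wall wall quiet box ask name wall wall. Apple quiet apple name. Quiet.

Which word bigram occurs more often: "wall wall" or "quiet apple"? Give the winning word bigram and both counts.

"wall wall": 3 occurrences
"quiet apple": 1 occurrence

"wall wall" (3 vs 1)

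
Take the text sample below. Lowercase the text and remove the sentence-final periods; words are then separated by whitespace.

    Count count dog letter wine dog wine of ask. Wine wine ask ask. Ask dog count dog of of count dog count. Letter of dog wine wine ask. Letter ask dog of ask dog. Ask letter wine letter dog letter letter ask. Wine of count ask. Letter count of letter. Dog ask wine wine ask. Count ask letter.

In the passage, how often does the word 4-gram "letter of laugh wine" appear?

Scanning the 55 overlapping 4-gram windows for "letter of laugh wine":
  (none found)

0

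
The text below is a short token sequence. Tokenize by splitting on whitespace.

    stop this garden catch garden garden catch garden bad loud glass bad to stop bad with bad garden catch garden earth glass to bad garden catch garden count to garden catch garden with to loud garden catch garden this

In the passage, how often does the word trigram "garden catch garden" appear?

6

Scanning the 37 overlapping trigram windows for "garden catch garden":
  position 3–5: garden catch garden
  position 6–8: garden catch garden
  position 18–20: garden catch garden
  position 25–27: garden catch garden
  position 30–32: garden catch garden
  position 36–38: garden catch garden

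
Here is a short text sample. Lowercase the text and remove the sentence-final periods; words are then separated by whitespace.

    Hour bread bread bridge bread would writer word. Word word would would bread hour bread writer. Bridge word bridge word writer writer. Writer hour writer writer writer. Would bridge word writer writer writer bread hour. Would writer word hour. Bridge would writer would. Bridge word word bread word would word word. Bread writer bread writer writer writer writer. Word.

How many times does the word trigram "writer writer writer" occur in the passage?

5

Scanning the 57 overlapping trigram windows for "writer writer writer":
  position 21–23: writer writer writer
  position 25–27: writer writer writer
  position 31–33: writer writer writer
  position 55–57: writer writer writer
  position 56–58: writer writer writer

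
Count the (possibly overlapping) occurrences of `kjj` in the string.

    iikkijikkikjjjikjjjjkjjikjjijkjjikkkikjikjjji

6

Sliding a length-3 window over the 45 characters (43 positions):
  position 11–13: kjj
  position 16–18: kjj
  position 21–23: kjj
  position 25–27: kjj
  position 30–32: kjj
  position 41–43: kjj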